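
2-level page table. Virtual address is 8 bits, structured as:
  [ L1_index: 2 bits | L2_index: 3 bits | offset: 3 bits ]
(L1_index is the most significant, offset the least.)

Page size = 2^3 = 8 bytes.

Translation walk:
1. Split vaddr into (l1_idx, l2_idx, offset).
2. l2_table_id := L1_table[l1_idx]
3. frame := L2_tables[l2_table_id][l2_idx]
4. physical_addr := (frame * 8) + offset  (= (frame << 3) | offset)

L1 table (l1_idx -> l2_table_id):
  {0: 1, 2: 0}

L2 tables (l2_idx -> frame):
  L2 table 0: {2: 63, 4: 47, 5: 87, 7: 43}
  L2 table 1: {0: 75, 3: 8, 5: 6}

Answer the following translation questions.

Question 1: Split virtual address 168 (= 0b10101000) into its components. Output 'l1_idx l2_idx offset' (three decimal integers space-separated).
vaddr = 168 = 0b10101000
  top 2 bits -> l1_idx = 2
  next 3 bits -> l2_idx = 5
  bottom 3 bits -> offset = 0

Answer: 2 5 0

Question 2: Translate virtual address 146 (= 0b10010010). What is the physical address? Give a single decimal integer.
Answer: 506

Derivation:
vaddr = 146 = 0b10010010
Split: l1_idx=2, l2_idx=2, offset=2
L1[2] = 0
L2[0][2] = 63
paddr = 63 * 8 + 2 = 506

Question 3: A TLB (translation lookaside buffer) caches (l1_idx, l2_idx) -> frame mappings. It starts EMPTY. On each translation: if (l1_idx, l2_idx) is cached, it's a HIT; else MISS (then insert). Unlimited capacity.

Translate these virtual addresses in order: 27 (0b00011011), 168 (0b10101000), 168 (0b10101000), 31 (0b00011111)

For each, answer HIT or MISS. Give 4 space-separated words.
Answer: MISS MISS HIT HIT

Derivation:
vaddr=27: (0,3) not in TLB -> MISS, insert
vaddr=168: (2,5) not in TLB -> MISS, insert
vaddr=168: (2,5) in TLB -> HIT
vaddr=31: (0,3) in TLB -> HIT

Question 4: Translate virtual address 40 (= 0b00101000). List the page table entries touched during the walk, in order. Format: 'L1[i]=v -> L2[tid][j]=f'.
Answer: L1[0]=1 -> L2[1][5]=6

Derivation:
vaddr = 40 = 0b00101000
Split: l1_idx=0, l2_idx=5, offset=0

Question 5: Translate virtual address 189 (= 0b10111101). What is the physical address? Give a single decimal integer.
Answer: 349

Derivation:
vaddr = 189 = 0b10111101
Split: l1_idx=2, l2_idx=7, offset=5
L1[2] = 0
L2[0][7] = 43
paddr = 43 * 8 + 5 = 349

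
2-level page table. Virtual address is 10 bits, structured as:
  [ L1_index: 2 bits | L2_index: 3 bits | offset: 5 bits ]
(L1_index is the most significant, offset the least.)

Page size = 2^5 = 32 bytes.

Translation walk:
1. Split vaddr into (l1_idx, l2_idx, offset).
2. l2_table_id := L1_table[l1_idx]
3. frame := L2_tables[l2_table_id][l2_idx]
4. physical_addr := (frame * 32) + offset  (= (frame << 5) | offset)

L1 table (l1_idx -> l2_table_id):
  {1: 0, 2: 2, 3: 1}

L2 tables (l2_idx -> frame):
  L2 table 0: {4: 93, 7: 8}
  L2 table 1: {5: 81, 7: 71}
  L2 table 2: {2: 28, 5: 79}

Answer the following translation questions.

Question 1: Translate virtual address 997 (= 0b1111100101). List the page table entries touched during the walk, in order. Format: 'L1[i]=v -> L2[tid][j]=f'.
vaddr = 997 = 0b1111100101
Split: l1_idx=3, l2_idx=7, offset=5

Answer: L1[3]=1 -> L2[1][7]=71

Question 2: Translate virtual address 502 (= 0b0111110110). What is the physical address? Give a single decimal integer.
Answer: 278

Derivation:
vaddr = 502 = 0b0111110110
Split: l1_idx=1, l2_idx=7, offset=22
L1[1] = 0
L2[0][7] = 8
paddr = 8 * 32 + 22 = 278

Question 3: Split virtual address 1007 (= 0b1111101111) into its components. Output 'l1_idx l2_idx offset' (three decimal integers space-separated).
vaddr = 1007 = 0b1111101111
  top 2 bits -> l1_idx = 3
  next 3 bits -> l2_idx = 7
  bottom 5 bits -> offset = 15

Answer: 3 7 15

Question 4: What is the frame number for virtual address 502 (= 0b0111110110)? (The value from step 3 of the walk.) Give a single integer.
vaddr = 502: l1_idx=1, l2_idx=7
L1[1] = 0; L2[0][7] = 8

Answer: 8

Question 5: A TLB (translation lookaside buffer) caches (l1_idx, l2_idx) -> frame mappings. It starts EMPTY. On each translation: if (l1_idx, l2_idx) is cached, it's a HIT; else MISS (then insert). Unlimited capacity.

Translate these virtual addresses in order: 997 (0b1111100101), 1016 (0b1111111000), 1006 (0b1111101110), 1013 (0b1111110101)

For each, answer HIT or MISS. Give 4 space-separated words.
vaddr=997: (3,7) not in TLB -> MISS, insert
vaddr=1016: (3,7) in TLB -> HIT
vaddr=1006: (3,7) in TLB -> HIT
vaddr=1013: (3,7) in TLB -> HIT

Answer: MISS HIT HIT HIT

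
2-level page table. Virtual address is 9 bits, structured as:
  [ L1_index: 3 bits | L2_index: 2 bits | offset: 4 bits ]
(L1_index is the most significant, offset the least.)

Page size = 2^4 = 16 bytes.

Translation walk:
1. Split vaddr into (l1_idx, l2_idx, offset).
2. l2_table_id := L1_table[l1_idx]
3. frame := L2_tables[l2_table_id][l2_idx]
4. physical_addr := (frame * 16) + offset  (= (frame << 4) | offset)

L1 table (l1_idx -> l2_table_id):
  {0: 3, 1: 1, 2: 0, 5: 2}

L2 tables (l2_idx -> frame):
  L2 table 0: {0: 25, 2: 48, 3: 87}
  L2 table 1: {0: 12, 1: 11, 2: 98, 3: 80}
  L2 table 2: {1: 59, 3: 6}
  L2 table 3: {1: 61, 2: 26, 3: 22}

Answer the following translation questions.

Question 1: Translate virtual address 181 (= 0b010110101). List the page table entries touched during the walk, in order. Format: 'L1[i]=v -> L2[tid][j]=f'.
vaddr = 181 = 0b010110101
Split: l1_idx=2, l2_idx=3, offset=5

Answer: L1[2]=0 -> L2[0][3]=87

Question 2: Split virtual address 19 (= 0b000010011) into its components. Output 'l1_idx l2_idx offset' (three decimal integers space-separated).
vaddr = 19 = 0b000010011
  top 3 bits -> l1_idx = 0
  next 2 bits -> l2_idx = 1
  bottom 4 bits -> offset = 3

Answer: 0 1 3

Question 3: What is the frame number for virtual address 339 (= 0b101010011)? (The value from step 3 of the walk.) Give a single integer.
vaddr = 339: l1_idx=5, l2_idx=1
L1[5] = 2; L2[2][1] = 59

Answer: 59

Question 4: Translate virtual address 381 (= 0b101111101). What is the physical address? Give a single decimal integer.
Answer: 109

Derivation:
vaddr = 381 = 0b101111101
Split: l1_idx=5, l2_idx=3, offset=13
L1[5] = 2
L2[2][3] = 6
paddr = 6 * 16 + 13 = 109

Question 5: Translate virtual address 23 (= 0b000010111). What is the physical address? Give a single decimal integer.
vaddr = 23 = 0b000010111
Split: l1_idx=0, l2_idx=1, offset=7
L1[0] = 3
L2[3][1] = 61
paddr = 61 * 16 + 7 = 983

Answer: 983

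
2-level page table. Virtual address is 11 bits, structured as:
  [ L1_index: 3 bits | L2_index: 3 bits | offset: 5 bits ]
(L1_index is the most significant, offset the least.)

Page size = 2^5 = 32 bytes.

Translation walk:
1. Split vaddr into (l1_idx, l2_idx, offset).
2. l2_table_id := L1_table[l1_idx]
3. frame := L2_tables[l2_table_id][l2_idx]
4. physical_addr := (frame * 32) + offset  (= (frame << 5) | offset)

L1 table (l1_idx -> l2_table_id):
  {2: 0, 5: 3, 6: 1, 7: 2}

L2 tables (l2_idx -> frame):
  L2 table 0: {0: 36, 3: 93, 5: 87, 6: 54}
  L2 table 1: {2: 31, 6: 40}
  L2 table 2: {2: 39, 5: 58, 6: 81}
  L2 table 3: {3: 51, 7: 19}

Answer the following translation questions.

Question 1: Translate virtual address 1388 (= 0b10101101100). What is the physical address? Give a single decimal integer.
Answer: 1644

Derivation:
vaddr = 1388 = 0b10101101100
Split: l1_idx=5, l2_idx=3, offset=12
L1[5] = 3
L2[3][3] = 51
paddr = 51 * 32 + 12 = 1644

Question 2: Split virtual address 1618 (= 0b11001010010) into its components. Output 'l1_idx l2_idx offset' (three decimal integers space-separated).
vaddr = 1618 = 0b11001010010
  top 3 bits -> l1_idx = 6
  next 3 bits -> l2_idx = 2
  bottom 5 bits -> offset = 18

Answer: 6 2 18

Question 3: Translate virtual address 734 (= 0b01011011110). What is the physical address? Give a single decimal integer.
Answer: 1758

Derivation:
vaddr = 734 = 0b01011011110
Split: l1_idx=2, l2_idx=6, offset=30
L1[2] = 0
L2[0][6] = 54
paddr = 54 * 32 + 30 = 1758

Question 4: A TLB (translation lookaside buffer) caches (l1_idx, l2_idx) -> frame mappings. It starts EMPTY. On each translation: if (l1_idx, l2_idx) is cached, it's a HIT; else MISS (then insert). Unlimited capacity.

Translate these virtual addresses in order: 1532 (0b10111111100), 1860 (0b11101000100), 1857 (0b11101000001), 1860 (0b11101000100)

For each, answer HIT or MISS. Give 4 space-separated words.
vaddr=1532: (5,7) not in TLB -> MISS, insert
vaddr=1860: (7,2) not in TLB -> MISS, insert
vaddr=1857: (7,2) in TLB -> HIT
vaddr=1860: (7,2) in TLB -> HIT

Answer: MISS MISS HIT HIT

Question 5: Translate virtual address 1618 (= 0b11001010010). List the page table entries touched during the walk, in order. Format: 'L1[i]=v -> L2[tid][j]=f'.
Answer: L1[6]=1 -> L2[1][2]=31

Derivation:
vaddr = 1618 = 0b11001010010
Split: l1_idx=6, l2_idx=2, offset=18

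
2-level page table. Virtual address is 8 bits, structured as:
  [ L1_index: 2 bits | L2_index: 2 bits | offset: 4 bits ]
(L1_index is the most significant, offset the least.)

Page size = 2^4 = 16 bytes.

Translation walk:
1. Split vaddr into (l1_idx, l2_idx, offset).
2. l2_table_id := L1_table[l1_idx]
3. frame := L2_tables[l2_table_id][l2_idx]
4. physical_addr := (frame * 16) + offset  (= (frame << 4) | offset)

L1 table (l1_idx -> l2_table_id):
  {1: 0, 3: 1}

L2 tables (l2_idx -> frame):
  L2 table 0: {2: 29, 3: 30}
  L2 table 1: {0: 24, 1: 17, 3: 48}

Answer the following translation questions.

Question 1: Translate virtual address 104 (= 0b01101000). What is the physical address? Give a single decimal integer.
Answer: 472

Derivation:
vaddr = 104 = 0b01101000
Split: l1_idx=1, l2_idx=2, offset=8
L1[1] = 0
L2[0][2] = 29
paddr = 29 * 16 + 8 = 472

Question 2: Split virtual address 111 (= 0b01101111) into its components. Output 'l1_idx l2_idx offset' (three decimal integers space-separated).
Answer: 1 2 15

Derivation:
vaddr = 111 = 0b01101111
  top 2 bits -> l1_idx = 1
  next 2 bits -> l2_idx = 2
  bottom 4 bits -> offset = 15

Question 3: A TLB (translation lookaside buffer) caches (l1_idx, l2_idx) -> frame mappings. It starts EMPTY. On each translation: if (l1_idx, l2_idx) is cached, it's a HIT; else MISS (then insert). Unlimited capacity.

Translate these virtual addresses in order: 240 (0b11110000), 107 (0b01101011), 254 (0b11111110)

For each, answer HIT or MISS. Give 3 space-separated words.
vaddr=240: (3,3) not in TLB -> MISS, insert
vaddr=107: (1,2) not in TLB -> MISS, insert
vaddr=254: (3,3) in TLB -> HIT

Answer: MISS MISS HIT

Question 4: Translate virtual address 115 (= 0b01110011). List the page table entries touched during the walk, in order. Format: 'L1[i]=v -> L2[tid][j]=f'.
vaddr = 115 = 0b01110011
Split: l1_idx=1, l2_idx=3, offset=3

Answer: L1[1]=0 -> L2[0][3]=30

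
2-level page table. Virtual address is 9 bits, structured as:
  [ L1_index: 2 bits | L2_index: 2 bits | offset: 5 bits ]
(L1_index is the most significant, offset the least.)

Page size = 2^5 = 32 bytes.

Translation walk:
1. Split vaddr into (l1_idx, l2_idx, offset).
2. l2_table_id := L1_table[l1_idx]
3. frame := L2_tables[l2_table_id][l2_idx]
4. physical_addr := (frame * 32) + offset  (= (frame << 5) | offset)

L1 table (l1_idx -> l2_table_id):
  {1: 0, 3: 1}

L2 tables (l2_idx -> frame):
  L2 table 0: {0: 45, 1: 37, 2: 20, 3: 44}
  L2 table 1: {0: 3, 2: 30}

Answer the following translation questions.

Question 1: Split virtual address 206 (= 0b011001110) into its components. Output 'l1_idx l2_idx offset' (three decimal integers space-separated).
vaddr = 206 = 0b011001110
  top 2 bits -> l1_idx = 1
  next 2 bits -> l2_idx = 2
  bottom 5 bits -> offset = 14

Answer: 1 2 14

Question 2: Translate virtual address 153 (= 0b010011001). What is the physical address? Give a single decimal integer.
Answer: 1465

Derivation:
vaddr = 153 = 0b010011001
Split: l1_idx=1, l2_idx=0, offset=25
L1[1] = 0
L2[0][0] = 45
paddr = 45 * 32 + 25 = 1465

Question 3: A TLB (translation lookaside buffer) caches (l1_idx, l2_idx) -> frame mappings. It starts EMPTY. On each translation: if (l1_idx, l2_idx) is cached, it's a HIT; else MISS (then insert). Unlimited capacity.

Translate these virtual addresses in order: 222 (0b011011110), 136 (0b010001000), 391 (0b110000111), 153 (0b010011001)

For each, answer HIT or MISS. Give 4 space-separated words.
vaddr=222: (1,2) not in TLB -> MISS, insert
vaddr=136: (1,0) not in TLB -> MISS, insert
vaddr=391: (3,0) not in TLB -> MISS, insert
vaddr=153: (1,0) in TLB -> HIT

Answer: MISS MISS MISS HIT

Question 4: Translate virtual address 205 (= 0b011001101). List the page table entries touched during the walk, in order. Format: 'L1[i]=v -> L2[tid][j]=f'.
Answer: L1[1]=0 -> L2[0][2]=20

Derivation:
vaddr = 205 = 0b011001101
Split: l1_idx=1, l2_idx=2, offset=13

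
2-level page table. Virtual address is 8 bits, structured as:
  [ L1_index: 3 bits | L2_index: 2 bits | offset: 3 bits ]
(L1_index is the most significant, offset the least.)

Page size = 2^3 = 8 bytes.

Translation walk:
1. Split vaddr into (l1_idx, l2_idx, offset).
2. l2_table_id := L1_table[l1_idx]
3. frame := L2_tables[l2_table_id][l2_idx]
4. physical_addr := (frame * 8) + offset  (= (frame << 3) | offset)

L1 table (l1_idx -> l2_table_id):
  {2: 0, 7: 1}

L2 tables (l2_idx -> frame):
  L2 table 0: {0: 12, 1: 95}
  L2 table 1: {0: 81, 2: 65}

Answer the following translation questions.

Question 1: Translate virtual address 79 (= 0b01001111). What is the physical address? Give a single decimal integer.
Answer: 767

Derivation:
vaddr = 79 = 0b01001111
Split: l1_idx=2, l2_idx=1, offset=7
L1[2] = 0
L2[0][1] = 95
paddr = 95 * 8 + 7 = 767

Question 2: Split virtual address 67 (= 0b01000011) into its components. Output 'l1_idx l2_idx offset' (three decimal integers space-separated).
vaddr = 67 = 0b01000011
  top 3 bits -> l1_idx = 2
  next 2 bits -> l2_idx = 0
  bottom 3 bits -> offset = 3

Answer: 2 0 3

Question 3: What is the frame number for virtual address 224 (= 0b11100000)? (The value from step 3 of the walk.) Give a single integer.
vaddr = 224: l1_idx=7, l2_idx=0
L1[7] = 1; L2[1][0] = 81

Answer: 81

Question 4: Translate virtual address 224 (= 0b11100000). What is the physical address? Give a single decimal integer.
Answer: 648

Derivation:
vaddr = 224 = 0b11100000
Split: l1_idx=7, l2_idx=0, offset=0
L1[7] = 1
L2[1][0] = 81
paddr = 81 * 8 + 0 = 648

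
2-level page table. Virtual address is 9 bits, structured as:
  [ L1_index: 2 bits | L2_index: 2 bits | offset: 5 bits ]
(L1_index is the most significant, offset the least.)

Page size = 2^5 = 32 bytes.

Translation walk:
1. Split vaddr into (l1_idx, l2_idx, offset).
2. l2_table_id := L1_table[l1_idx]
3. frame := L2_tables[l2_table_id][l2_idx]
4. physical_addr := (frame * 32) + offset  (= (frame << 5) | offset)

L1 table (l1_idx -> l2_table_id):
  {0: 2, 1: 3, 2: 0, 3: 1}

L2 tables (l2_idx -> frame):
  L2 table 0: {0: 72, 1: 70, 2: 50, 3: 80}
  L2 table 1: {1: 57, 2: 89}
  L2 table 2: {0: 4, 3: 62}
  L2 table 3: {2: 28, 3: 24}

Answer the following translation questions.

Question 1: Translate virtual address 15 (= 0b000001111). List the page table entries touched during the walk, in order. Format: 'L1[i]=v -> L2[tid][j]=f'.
Answer: L1[0]=2 -> L2[2][0]=4

Derivation:
vaddr = 15 = 0b000001111
Split: l1_idx=0, l2_idx=0, offset=15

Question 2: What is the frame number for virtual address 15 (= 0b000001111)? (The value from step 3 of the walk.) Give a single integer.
vaddr = 15: l1_idx=0, l2_idx=0
L1[0] = 2; L2[2][0] = 4

Answer: 4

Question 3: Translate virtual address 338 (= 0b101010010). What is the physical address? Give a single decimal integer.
vaddr = 338 = 0b101010010
Split: l1_idx=2, l2_idx=2, offset=18
L1[2] = 0
L2[0][2] = 50
paddr = 50 * 32 + 18 = 1618

Answer: 1618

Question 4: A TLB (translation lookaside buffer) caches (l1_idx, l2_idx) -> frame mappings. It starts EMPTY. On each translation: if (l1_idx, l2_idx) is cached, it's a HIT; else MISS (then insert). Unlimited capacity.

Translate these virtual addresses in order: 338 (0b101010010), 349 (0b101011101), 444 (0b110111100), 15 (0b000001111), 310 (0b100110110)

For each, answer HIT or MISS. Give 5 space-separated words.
vaddr=338: (2,2) not in TLB -> MISS, insert
vaddr=349: (2,2) in TLB -> HIT
vaddr=444: (3,1) not in TLB -> MISS, insert
vaddr=15: (0,0) not in TLB -> MISS, insert
vaddr=310: (2,1) not in TLB -> MISS, insert

Answer: MISS HIT MISS MISS MISS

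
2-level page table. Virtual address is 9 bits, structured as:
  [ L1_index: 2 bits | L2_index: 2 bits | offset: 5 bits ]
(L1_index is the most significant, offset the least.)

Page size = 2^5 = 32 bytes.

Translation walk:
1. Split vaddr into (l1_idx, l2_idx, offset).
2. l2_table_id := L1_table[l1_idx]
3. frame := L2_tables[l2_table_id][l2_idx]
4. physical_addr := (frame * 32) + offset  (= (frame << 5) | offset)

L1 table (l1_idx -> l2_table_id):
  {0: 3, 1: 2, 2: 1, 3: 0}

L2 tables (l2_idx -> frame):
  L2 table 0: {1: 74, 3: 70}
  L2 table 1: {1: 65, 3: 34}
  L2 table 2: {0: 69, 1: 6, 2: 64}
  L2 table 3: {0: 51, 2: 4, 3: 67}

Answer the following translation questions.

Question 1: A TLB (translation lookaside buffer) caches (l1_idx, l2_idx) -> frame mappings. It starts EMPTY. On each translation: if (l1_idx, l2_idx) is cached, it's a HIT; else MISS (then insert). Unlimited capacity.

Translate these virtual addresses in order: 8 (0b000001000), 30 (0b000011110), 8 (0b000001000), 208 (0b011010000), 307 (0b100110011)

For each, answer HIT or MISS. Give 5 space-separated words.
Answer: MISS HIT HIT MISS MISS

Derivation:
vaddr=8: (0,0) not in TLB -> MISS, insert
vaddr=30: (0,0) in TLB -> HIT
vaddr=8: (0,0) in TLB -> HIT
vaddr=208: (1,2) not in TLB -> MISS, insert
vaddr=307: (2,1) not in TLB -> MISS, insert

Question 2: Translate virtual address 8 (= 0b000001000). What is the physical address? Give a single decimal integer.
Answer: 1640

Derivation:
vaddr = 8 = 0b000001000
Split: l1_idx=0, l2_idx=0, offset=8
L1[0] = 3
L2[3][0] = 51
paddr = 51 * 32 + 8 = 1640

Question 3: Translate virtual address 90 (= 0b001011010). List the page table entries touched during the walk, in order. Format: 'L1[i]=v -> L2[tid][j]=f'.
Answer: L1[0]=3 -> L2[3][2]=4

Derivation:
vaddr = 90 = 0b001011010
Split: l1_idx=0, l2_idx=2, offset=26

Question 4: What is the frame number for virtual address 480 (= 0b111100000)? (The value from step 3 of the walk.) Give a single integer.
Answer: 70

Derivation:
vaddr = 480: l1_idx=3, l2_idx=3
L1[3] = 0; L2[0][3] = 70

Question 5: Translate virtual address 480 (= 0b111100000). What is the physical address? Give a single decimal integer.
Answer: 2240

Derivation:
vaddr = 480 = 0b111100000
Split: l1_idx=3, l2_idx=3, offset=0
L1[3] = 0
L2[0][3] = 70
paddr = 70 * 32 + 0 = 2240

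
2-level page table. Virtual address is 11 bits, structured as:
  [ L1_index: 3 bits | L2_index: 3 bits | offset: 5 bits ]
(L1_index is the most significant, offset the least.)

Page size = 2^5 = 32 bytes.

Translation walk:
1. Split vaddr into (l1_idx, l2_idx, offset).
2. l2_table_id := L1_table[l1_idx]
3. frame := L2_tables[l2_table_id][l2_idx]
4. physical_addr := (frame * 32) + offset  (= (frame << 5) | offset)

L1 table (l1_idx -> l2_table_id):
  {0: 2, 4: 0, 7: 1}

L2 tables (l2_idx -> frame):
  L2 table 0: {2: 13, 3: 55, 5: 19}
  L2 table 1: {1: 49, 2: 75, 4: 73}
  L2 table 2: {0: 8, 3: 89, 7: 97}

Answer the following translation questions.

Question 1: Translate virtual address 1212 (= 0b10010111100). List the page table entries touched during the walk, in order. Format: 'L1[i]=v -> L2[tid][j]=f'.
Answer: L1[4]=0 -> L2[0][5]=19

Derivation:
vaddr = 1212 = 0b10010111100
Split: l1_idx=4, l2_idx=5, offset=28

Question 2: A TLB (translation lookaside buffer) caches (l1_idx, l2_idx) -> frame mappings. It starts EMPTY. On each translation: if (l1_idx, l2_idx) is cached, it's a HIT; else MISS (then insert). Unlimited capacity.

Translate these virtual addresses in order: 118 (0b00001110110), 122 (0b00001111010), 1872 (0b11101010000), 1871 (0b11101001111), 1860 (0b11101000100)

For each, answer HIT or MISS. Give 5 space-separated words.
Answer: MISS HIT MISS HIT HIT

Derivation:
vaddr=118: (0,3) not in TLB -> MISS, insert
vaddr=122: (0,3) in TLB -> HIT
vaddr=1872: (7,2) not in TLB -> MISS, insert
vaddr=1871: (7,2) in TLB -> HIT
vaddr=1860: (7,2) in TLB -> HIT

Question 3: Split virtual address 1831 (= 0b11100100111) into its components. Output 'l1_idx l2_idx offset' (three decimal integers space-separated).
Answer: 7 1 7

Derivation:
vaddr = 1831 = 0b11100100111
  top 3 bits -> l1_idx = 7
  next 3 bits -> l2_idx = 1
  bottom 5 bits -> offset = 7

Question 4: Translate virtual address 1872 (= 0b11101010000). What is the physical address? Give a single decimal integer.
Answer: 2416

Derivation:
vaddr = 1872 = 0b11101010000
Split: l1_idx=7, l2_idx=2, offset=16
L1[7] = 1
L2[1][2] = 75
paddr = 75 * 32 + 16 = 2416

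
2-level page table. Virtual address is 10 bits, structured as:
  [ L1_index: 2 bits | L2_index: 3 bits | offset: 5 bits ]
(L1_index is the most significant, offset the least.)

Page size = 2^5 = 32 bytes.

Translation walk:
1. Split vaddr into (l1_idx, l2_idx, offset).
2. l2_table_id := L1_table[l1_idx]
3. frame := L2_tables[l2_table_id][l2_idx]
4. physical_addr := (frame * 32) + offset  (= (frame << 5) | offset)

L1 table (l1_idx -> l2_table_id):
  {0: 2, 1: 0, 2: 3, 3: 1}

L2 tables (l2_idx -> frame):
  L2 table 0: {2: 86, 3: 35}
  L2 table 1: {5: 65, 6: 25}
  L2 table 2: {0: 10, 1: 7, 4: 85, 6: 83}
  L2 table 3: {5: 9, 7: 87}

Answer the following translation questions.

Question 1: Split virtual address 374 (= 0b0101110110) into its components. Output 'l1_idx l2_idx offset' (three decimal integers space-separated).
Answer: 1 3 22

Derivation:
vaddr = 374 = 0b0101110110
  top 2 bits -> l1_idx = 1
  next 3 bits -> l2_idx = 3
  bottom 5 bits -> offset = 22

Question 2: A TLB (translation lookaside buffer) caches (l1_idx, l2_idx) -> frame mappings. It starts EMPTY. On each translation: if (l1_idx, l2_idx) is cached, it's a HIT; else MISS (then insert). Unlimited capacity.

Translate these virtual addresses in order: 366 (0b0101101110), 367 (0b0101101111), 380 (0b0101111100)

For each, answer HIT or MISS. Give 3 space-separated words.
Answer: MISS HIT HIT

Derivation:
vaddr=366: (1,3) not in TLB -> MISS, insert
vaddr=367: (1,3) in TLB -> HIT
vaddr=380: (1,3) in TLB -> HIT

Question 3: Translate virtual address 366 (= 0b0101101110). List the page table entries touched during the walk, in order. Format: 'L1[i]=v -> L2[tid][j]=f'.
vaddr = 366 = 0b0101101110
Split: l1_idx=1, l2_idx=3, offset=14

Answer: L1[1]=0 -> L2[0][3]=35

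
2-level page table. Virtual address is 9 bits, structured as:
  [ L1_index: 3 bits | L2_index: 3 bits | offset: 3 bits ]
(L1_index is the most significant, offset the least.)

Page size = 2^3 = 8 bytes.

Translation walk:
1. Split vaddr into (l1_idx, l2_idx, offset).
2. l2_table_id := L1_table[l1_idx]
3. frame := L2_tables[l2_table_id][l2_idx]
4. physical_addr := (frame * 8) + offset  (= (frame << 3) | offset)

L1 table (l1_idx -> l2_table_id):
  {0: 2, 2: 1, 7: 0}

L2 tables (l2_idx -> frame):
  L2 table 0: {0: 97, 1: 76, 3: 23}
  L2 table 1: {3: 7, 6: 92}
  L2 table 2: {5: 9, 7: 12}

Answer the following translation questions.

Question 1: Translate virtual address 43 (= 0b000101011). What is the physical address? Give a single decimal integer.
vaddr = 43 = 0b000101011
Split: l1_idx=0, l2_idx=5, offset=3
L1[0] = 2
L2[2][5] = 9
paddr = 9 * 8 + 3 = 75

Answer: 75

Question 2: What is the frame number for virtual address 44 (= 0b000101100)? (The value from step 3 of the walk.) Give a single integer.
Answer: 9

Derivation:
vaddr = 44: l1_idx=0, l2_idx=5
L1[0] = 2; L2[2][5] = 9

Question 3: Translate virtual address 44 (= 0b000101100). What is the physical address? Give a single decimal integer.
Answer: 76

Derivation:
vaddr = 44 = 0b000101100
Split: l1_idx=0, l2_idx=5, offset=4
L1[0] = 2
L2[2][5] = 9
paddr = 9 * 8 + 4 = 76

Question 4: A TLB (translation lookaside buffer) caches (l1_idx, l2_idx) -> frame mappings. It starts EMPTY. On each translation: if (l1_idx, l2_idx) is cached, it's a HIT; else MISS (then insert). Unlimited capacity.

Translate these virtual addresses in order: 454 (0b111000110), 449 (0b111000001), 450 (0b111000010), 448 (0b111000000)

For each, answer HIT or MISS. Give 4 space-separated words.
vaddr=454: (7,0) not in TLB -> MISS, insert
vaddr=449: (7,0) in TLB -> HIT
vaddr=450: (7,0) in TLB -> HIT
vaddr=448: (7,0) in TLB -> HIT

Answer: MISS HIT HIT HIT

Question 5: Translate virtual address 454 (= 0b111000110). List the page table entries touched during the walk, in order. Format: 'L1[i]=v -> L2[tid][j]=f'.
Answer: L1[7]=0 -> L2[0][0]=97

Derivation:
vaddr = 454 = 0b111000110
Split: l1_idx=7, l2_idx=0, offset=6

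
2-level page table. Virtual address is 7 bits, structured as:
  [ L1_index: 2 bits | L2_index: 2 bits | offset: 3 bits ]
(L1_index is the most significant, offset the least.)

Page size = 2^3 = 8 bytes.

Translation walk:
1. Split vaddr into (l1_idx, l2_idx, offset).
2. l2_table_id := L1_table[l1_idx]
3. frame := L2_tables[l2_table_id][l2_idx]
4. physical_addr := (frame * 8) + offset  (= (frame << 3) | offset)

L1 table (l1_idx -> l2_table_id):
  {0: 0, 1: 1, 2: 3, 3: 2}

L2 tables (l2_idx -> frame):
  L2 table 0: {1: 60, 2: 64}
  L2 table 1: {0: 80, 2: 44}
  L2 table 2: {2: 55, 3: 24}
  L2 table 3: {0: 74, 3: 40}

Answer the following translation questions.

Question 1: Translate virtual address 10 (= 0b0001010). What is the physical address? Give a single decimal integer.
vaddr = 10 = 0b0001010
Split: l1_idx=0, l2_idx=1, offset=2
L1[0] = 0
L2[0][1] = 60
paddr = 60 * 8 + 2 = 482

Answer: 482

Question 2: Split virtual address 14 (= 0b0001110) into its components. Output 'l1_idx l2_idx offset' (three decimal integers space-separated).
Answer: 0 1 6

Derivation:
vaddr = 14 = 0b0001110
  top 2 bits -> l1_idx = 0
  next 2 bits -> l2_idx = 1
  bottom 3 bits -> offset = 6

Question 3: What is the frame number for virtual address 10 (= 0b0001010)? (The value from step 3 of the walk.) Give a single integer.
Answer: 60

Derivation:
vaddr = 10: l1_idx=0, l2_idx=1
L1[0] = 0; L2[0][1] = 60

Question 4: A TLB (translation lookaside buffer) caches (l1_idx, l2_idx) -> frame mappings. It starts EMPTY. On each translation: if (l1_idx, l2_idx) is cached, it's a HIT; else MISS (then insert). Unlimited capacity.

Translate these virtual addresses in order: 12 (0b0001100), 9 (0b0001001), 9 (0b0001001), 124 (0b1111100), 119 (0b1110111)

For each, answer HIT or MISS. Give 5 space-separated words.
Answer: MISS HIT HIT MISS MISS

Derivation:
vaddr=12: (0,1) not in TLB -> MISS, insert
vaddr=9: (0,1) in TLB -> HIT
vaddr=9: (0,1) in TLB -> HIT
vaddr=124: (3,3) not in TLB -> MISS, insert
vaddr=119: (3,2) not in TLB -> MISS, insert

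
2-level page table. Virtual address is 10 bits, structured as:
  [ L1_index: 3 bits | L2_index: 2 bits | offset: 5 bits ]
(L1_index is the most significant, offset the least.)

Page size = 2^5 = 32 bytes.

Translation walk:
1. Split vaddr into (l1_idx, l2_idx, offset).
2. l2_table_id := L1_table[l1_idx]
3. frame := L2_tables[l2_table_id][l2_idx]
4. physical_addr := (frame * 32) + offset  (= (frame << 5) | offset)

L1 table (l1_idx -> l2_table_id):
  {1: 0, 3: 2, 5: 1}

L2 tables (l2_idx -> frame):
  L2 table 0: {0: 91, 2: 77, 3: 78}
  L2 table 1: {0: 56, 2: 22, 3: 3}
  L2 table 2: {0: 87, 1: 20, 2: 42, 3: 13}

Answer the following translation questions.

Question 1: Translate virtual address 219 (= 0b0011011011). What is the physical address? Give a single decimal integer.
vaddr = 219 = 0b0011011011
Split: l1_idx=1, l2_idx=2, offset=27
L1[1] = 0
L2[0][2] = 77
paddr = 77 * 32 + 27 = 2491

Answer: 2491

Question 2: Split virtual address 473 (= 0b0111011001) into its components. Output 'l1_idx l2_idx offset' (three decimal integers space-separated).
vaddr = 473 = 0b0111011001
  top 3 bits -> l1_idx = 3
  next 2 bits -> l2_idx = 2
  bottom 5 bits -> offset = 25

Answer: 3 2 25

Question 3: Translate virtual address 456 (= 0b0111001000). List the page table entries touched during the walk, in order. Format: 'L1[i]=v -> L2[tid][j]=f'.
vaddr = 456 = 0b0111001000
Split: l1_idx=3, l2_idx=2, offset=8

Answer: L1[3]=2 -> L2[2][2]=42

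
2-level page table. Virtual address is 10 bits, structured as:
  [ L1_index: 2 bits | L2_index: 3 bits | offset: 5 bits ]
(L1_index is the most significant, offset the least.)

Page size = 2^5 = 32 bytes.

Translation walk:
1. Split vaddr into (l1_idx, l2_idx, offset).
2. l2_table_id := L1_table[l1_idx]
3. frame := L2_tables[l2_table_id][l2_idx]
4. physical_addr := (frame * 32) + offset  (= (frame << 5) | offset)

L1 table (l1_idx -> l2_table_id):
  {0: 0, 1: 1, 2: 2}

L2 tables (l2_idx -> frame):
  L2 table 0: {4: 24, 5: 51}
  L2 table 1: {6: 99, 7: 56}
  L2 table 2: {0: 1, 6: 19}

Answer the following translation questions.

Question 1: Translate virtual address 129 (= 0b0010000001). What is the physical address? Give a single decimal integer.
Answer: 769

Derivation:
vaddr = 129 = 0b0010000001
Split: l1_idx=0, l2_idx=4, offset=1
L1[0] = 0
L2[0][4] = 24
paddr = 24 * 32 + 1 = 769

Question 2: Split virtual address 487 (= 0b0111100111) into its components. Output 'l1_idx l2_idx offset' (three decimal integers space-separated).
vaddr = 487 = 0b0111100111
  top 2 bits -> l1_idx = 1
  next 3 bits -> l2_idx = 7
  bottom 5 bits -> offset = 7

Answer: 1 7 7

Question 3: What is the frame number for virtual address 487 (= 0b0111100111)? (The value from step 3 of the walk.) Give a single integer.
vaddr = 487: l1_idx=1, l2_idx=7
L1[1] = 1; L2[1][7] = 56

Answer: 56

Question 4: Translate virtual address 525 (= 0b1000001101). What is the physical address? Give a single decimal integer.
vaddr = 525 = 0b1000001101
Split: l1_idx=2, l2_idx=0, offset=13
L1[2] = 2
L2[2][0] = 1
paddr = 1 * 32 + 13 = 45

Answer: 45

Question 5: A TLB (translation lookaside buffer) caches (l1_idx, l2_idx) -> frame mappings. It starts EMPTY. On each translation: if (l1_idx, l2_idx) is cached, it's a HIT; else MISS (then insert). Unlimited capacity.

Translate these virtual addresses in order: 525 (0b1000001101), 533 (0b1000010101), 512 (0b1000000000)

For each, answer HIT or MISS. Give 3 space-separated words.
vaddr=525: (2,0) not in TLB -> MISS, insert
vaddr=533: (2,0) in TLB -> HIT
vaddr=512: (2,0) in TLB -> HIT

Answer: MISS HIT HIT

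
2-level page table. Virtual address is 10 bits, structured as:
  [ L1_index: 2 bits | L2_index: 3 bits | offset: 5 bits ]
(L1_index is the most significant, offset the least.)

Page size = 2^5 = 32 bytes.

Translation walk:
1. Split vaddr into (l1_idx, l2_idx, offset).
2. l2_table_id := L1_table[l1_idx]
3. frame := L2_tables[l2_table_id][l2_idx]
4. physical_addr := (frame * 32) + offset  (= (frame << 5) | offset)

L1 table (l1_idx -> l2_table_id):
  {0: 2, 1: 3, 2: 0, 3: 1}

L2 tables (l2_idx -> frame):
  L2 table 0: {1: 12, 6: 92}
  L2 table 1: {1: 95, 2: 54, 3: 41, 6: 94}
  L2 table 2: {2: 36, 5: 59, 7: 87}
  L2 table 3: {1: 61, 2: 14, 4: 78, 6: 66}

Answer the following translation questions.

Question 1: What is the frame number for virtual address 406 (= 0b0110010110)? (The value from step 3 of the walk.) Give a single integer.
Answer: 78

Derivation:
vaddr = 406: l1_idx=1, l2_idx=4
L1[1] = 3; L2[3][4] = 78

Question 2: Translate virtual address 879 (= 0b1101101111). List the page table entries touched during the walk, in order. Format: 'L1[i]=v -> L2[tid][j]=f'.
vaddr = 879 = 0b1101101111
Split: l1_idx=3, l2_idx=3, offset=15

Answer: L1[3]=1 -> L2[1][3]=41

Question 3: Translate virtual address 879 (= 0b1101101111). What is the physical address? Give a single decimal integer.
Answer: 1327

Derivation:
vaddr = 879 = 0b1101101111
Split: l1_idx=3, l2_idx=3, offset=15
L1[3] = 1
L2[1][3] = 41
paddr = 41 * 32 + 15 = 1327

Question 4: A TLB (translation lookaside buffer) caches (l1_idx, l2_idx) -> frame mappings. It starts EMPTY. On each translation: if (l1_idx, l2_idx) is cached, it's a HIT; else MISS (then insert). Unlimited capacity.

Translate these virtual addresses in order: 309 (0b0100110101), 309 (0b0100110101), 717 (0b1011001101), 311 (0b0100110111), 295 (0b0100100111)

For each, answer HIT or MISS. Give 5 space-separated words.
vaddr=309: (1,1) not in TLB -> MISS, insert
vaddr=309: (1,1) in TLB -> HIT
vaddr=717: (2,6) not in TLB -> MISS, insert
vaddr=311: (1,1) in TLB -> HIT
vaddr=295: (1,1) in TLB -> HIT

Answer: MISS HIT MISS HIT HIT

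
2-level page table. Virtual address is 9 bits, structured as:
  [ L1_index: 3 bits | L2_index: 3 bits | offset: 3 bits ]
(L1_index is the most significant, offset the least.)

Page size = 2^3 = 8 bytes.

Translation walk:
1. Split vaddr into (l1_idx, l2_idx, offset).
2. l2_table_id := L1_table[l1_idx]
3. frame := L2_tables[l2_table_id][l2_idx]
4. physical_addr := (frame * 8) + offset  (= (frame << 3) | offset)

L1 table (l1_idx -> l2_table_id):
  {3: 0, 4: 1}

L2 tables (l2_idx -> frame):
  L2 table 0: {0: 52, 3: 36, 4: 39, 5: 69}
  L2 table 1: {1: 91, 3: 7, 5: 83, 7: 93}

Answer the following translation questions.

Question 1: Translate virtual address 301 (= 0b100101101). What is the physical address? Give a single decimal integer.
vaddr = 301 = 0b100101101
Split: l1_idx=4, l2_idx=5, offset=5
L1[4] = 1
L2[1][5] = 83
paddr = 83 * 8 + 5 = 669

Answer: 669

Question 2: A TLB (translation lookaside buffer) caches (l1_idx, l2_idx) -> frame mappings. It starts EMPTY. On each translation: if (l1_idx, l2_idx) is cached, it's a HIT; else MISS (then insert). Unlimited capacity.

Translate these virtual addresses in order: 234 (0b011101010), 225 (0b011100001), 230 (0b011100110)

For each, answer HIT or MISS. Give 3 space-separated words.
vaddr=234: (3,5) not in TLB -> MISS, insert
vaddr=225: (3,4) not in TLB -> MISS, insert
vaddr=230: (3,4) in TLB -> HIT

Answer: MISS MISS HIT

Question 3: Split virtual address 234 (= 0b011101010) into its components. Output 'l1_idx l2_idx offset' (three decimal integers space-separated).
Answer: 3 5 2

Derivation:
vaddr = 234 = 0b011101010
  top 3 bits -> l1_idx = 3
  next 3 bits -> l2_idx = 5
  bottom 3 bits -> offset = 2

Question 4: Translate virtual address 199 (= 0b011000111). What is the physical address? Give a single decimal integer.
Answer: 423

Derivation:
vaddr = 199 = 0b011000111
Split: l1_idx=3, l2_idx=0, offset=7
L1[3] = 0
L2[0][0] = 52
paddr = 52 * 8 + 7 = 423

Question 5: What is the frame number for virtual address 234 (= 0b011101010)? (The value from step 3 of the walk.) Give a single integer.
vaddr = 234: l1_idx=3, l2_idx=5
L1[3] = 0; L2[0][5] = 69

Answer: 69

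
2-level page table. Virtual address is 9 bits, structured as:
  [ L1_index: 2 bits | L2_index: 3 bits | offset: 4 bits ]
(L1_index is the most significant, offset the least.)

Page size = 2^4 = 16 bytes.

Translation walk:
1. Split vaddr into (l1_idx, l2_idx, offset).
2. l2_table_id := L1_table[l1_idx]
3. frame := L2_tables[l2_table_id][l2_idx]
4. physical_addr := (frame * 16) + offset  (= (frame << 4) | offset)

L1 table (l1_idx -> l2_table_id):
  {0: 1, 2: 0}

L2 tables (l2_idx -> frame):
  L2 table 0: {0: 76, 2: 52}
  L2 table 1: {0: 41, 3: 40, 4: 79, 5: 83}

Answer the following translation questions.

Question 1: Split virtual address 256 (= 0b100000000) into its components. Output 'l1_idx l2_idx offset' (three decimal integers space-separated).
vaddr = 256 = 0b100000000
  top 2 bits -> l1_idx = 2
  next 3 bits -> l2_idx = 0
  bottom 4 bits -> offset = 0

Answer: 2 0 0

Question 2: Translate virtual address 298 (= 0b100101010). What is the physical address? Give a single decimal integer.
Answer: 842

Derivation:
vaddr = 298 = 0b100101010
Split: l1_idx=2, l2_idx=2, offset=10
L1[2] = 0
L2[0][2] = 52
paddr = 52 * 16 + 10 = 842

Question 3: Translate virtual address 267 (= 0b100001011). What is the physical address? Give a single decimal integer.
Answer: 1227

Derivation:
vaddr = 267 = 0b100001011
Split: l1_idx=2, l2_idx=0, offset=11
L1[2] = 0
L2[0][0] = 76
paddr = 76 * 16 + 11 = 1227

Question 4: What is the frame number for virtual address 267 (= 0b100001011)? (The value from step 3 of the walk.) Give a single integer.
Answer: 76

Derivation:
vaddr = 267: l1_idx=2, l2_idx=0
L1[2] = 0; L2[0][0] = 76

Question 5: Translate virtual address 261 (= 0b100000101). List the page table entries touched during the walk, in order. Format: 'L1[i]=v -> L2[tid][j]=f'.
vaddr = 261 = 0b100000101
Split: l1_idx=2, l2_idx=0, offset=5

Answer: L1[2]=0 -> L2[0][0]=76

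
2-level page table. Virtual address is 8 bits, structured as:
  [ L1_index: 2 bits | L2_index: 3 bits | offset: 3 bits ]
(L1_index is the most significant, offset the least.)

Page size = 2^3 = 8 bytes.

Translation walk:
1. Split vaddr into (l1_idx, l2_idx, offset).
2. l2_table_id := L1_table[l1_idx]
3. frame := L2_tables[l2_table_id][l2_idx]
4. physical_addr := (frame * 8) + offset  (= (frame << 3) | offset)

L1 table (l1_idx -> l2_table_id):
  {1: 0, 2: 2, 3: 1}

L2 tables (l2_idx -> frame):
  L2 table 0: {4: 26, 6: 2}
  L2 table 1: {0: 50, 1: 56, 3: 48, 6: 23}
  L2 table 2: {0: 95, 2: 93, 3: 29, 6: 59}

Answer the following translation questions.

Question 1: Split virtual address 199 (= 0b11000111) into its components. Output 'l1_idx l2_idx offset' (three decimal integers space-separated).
Answer: 3 0 7

Derivation:
vaddr = 199 = 0b11000111
  top 2 bits -> l1_idx = 3
  next 3 bits -> l2_idx = 0
  bottom 3 bits -> offset = 7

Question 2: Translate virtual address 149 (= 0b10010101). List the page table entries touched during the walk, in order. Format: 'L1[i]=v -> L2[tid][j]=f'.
vaddr = 149 = 0b10010101
Split: l1_idx=2, l2_idx=2, offset=5

Answer: L1[2]=2 -> L2[2][2]=93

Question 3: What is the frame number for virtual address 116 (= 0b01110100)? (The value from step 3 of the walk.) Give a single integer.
Answer: 2

Derivation:
vaddr = 116: l1_idx=1, l2_idx=6
L1[1] = 0; L2[0][6] = 2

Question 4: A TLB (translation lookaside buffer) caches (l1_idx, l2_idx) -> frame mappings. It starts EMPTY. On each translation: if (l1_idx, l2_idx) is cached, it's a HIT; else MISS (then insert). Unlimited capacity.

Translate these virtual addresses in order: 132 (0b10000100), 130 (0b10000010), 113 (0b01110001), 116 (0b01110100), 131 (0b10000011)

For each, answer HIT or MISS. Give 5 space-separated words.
vaddr=132: (2,0) not in TLB -> MISS, insert
vaddr=130: (2,0) in TLB -> HIT
vaddr=113: (1,6) not in TLB -> MISS, insert
vaddr=116: (1,6) in TLB -> HIT
vaddr=131: (2,0) in TLB -> HIT

Answer: MISS HIT MISS HIT HIT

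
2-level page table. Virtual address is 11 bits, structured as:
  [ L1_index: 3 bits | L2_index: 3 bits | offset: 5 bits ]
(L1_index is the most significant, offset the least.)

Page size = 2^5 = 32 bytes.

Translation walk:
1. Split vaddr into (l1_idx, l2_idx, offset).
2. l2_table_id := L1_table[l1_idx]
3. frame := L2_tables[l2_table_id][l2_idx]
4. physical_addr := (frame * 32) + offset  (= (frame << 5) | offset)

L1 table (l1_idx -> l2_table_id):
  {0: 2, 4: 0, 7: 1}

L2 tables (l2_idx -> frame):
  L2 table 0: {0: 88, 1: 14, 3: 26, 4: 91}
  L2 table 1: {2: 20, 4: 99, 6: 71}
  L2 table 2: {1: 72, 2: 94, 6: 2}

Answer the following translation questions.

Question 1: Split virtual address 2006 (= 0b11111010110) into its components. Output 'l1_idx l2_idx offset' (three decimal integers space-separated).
vaddr = 2006 = 0b11111010110
  top 3 bits -> l1_idx = 7
  next 3 bits -> l2_idx = 6
  bottom 5 bits -> offset = 22

Answer: 7 6 22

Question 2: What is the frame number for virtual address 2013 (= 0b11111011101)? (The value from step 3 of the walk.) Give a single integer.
Answer: 71

Derivation:
vaddr = 2013: l1_idx=7, l2_idx=6
L1[7] = 1; L2[1][6] = 71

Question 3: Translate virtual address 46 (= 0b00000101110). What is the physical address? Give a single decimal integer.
Answer: 2318

Derivation:
vaddr = 46 = 0b00000101110
Split: l1_idx=0, l2_idx=1, offset=14
L1[0] = 2
L2[2][1] = 72
paddr = 72 * 32 + 14 = 2318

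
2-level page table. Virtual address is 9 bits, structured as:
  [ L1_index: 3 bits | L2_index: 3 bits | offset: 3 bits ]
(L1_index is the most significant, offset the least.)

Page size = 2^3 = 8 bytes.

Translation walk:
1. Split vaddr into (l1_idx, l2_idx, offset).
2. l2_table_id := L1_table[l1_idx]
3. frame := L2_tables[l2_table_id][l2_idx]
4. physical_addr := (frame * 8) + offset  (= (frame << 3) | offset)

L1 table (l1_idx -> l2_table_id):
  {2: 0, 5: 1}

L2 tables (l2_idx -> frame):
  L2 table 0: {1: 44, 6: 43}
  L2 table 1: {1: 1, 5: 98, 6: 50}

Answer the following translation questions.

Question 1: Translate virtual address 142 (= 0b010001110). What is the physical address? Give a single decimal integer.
Answer: 358

Derivation:
vaddr = 142 = 0b010001110
Split: l1_idx=2, l2_idx=1, offset=6
L1[2] = 0
L2[0][1] = 44
paddr = 44 * 8 + 6 = 358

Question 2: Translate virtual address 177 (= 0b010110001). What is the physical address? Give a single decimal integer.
vaddr = 177 = 0b010110001
Split: l1_idx=2, l2_idx=6, offset=1
L1[2] = 0
L2[0][6] = 43
paddr = 43 * 8 + 1 = 345

Answer: 345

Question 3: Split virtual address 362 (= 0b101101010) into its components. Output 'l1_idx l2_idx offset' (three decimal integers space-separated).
Answer: 5 5 2

Derivation:
vaddr = 362 = 0b101101010
  top 3 bits -> l1_idx = 5
  next 3 bits -> l2_idx = 5
  bottom 3 bits -> offset = 2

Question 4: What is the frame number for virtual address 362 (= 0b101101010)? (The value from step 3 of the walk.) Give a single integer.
vaddr = 362: l1_idx=5, l2_idx=5
L1[5] = 1; L2[1][5] = 98

Answer: 98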